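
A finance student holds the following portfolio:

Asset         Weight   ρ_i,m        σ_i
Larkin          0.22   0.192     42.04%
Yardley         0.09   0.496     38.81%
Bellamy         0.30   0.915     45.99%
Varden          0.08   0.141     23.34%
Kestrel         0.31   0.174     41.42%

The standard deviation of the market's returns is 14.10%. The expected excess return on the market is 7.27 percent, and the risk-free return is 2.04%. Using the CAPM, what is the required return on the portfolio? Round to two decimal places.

β_Larkin = 0.192 × 42.04% / 14.10% = 0.5725
β_Yardley = 0.496 × 38.81% / 14.10% = 1.3652
β_Bellamy = 0.915 × 45.99% / 14.10% = 2.9845
β_Varden = 0.141 × 23.34% / 14.10% = 0.2334
β_Kestrel = 0.174 × 41.42% / 14.10% = 0.5111
β_P = Σ w_i β_i = 0.22×0.5725 + 0.09×1.3652 + 0.30×2.9845 + 0.08×0.2334 + 0.31×0.5111 = 1.3213
E(R_P) = R_f + β_P × MRP = 2.04% + 1.3213 × 7.27% = 11.65%

11.65%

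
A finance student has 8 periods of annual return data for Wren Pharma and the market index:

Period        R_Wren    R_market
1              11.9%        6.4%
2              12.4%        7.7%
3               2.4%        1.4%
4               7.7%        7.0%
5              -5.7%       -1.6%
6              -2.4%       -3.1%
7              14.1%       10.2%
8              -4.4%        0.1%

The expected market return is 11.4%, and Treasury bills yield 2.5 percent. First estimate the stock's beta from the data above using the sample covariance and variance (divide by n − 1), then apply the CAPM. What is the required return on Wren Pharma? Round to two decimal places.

Mean R_i = (11.9 + 12.4 + 2.4 + 7.7 − 5.7 − 2.4 + 14.1 − 4.4) / 8 = 4.5000%
Mean R_m = (6.4 + 7.7 + 1.4 + 7.0 − 1.6 − 3.1 + 10.2 + 0.1) / 8 = 3.5125%
Σ(R_i − R̄_i)(R_m − R̄_m) = 262.3900  ⇒  Cov = 262.3900 / 7 = 37.4843
Σ(R_m − R̄_m)² = 168.7288  ⇒  Var(R_m) = 168.7288 / 7 = 24.1041
β = Cov / Var(R_m) = 37.4843 / 24.1041 = 1.5551
MRP = 11.4% − 2.5% = 8.90%
E(R) = R_f + β × MRP = 2.5% + 1.5551 × 8.9% = 16.34%

16.34%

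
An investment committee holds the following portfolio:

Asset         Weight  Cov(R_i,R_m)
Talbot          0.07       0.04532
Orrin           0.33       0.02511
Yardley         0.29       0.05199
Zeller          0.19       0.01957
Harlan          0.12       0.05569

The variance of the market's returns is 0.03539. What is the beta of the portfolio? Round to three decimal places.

1.044

β_Talbot = 0.04532 / 0.03539 = 1.2806
β_Orrin = 0.02511 / 0.03539 = 0.7095
β_Yardley = 0.05199 / 0.03539 = 1.4691
β_Zeller = 0.01957 / 0.03539 = 0.5530
β_Harlan = 0.05569 / 0.03539 = 1.5736
β_P = Σ w_i β_i = 0.07×1.2806 + 0.33×0.7095 + 0.29×1.4691 + 0.19×0.5530 + 0.12×1.5736 = 1.0437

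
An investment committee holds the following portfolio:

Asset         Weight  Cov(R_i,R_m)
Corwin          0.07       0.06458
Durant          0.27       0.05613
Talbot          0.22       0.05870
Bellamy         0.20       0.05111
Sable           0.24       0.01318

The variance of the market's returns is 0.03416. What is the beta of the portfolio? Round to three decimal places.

β_Corwin = 0.06458 / 0.03416 = 1.8905
β_Durant = 0.05613 / 0.03416 = 1.6431
β_Talbot = 0.05870 / 0.03416 = 1.7184
β_Bellamy = 0.05111 / 0.03416 = 1.4962
β_Sable = 0.01318 / 0.03416 = 0.3858
β_P = Σ w_i β_i = 0.07×1.8905 + 0.27×1.6431 + 0.22×1.7184 + 0.20×1.4962 + 0.24×0.3858 = 1.3459

1.346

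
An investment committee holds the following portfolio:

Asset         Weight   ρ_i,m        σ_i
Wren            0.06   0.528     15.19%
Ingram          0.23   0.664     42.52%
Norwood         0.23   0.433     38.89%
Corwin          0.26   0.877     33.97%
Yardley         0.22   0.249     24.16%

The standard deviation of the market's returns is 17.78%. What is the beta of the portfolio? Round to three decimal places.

1.120

β_Wren = 0.528 × 15.19% / 17.78% = 0.4511
β_Ingram = 0.664 × 42.52% / 17.78% = 1.5879
β_Norwood = 0.433 × 38.89% / 17.78% = 0.9471
β_Corwin = 0.877 × 33.97% / 17.78% = 1.6756
β_Yardley = 0.249 × 24.16% / 17.78% = 0.3383
β_P = Σ w_i β_i = 0.06×0.4511 + 0.23×1.5879 + 0.23×0.9471 + 0.26×1.6756 + 0.22×0.3383 = 1.1202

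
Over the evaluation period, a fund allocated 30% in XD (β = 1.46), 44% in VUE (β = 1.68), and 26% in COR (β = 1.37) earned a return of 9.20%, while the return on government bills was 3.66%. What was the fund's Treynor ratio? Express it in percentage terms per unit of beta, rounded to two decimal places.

3.61%

β_P = 0.30×1.46 + 0.44×1.68 + 0.26×1.37 = 1.5334
Treynor = (R_P − R_f) / β_P = (9.20% − 3.66%) / 1.5334 = 5.54% / 1.5334 = 3.61%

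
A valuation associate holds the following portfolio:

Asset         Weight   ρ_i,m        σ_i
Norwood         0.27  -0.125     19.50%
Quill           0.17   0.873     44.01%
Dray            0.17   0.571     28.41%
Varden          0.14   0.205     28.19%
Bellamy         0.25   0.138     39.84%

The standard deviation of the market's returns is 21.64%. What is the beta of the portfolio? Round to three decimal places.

0.500

β_Norwood = -0.125 × 19.50% / 21.64% = -0.1126
β_Quill = 0.873 × 44.01% / 21.64% = 1.7754
β_Dray = 0.571 × 28.41% / 21.64% = 0.7496
β_Varden = 0.205 × 28.19% / 21.64% = 0.2670
β_Bellamy = 0.138 × 39.84% / 21.64% = 0.2541
β_P = Σ w_i β_i = 0.27×-0.1126 + 0.17×1.7754 + 0.17×0.7496 + 0.14×0.2670 + 0.25×0.2541 = 0.4998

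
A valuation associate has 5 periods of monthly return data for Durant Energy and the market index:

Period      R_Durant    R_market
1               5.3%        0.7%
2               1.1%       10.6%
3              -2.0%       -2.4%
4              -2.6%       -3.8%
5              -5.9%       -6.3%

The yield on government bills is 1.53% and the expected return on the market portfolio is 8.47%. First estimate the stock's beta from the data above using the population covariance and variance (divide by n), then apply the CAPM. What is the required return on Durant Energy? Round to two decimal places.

Mean R_i = (5.3 + 1.1 − 2.0 − 2.6 − 5.9) / 5 = -0.8200%
Mean R_m = (0.7 + 10.6 − 2.4 − 3.8 − 6.3) / 5 = -0.2400%
Σ(R_i − R̄_i)(R_m − R̄_m) = 66.2360  ⇒  Cov = 66.2360 / 5 = 13.2472
Σ(R_m − R̄_m)² = 172.4520  ⇒  Var(R_m) = 172.4520 / 5 = 34.4904
β = Cov / Var(R_m) = 13.2472 / 34.4904 = 0.3841
MRP = 8.47% − 1.53% = 6.94%
E(R) = R_f + β × MRP = 1.53% + 0.3841 × 6.94% = 4.20%

4.20%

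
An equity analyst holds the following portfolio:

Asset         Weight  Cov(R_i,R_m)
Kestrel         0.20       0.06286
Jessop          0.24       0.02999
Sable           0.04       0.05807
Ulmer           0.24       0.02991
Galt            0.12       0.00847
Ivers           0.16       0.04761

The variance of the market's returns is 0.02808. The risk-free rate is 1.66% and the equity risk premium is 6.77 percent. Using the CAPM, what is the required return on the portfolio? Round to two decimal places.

10.80%

β_Kestrel = 0.06286 / 0.02808 = 2.2386
β_Jessop = 0.02999 / 0.02808 = 1.0680
β_Sable = 0.05807 / 0.02808 = 2.0680
β_Ulmer = 0.02991 / 0.02808 = 1.0652
β_Galt = 0.00847 / 0.02808 = 0.3016
β_Ivers = 0.04761 / 0.02808 = 1.6955
β_P = Σ w_i β_i = 0.20×2.2386 + 0.24×1.0680 + 0.04×2.0680 + 0.24×1.0652 + 0.12×0.3016 + 0.16×1.6955 = 1.3499
E(R_P) = R_f + β_P × MRP = 1.66% + 1.3499 × 6.77% = 10.80%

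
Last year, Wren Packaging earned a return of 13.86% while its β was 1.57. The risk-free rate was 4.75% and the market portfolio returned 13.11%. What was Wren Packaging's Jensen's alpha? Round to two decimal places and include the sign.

Market excess return = 13.11% − 4.75% = 8.36%
CAPM benchmark = R_f + β(R_m − R_f) = 4.75% + 1.57 × 8.36% = 17.8752%
α = actual − benchmark = 13.86% − 17.8752% = -4.02%

-4.02%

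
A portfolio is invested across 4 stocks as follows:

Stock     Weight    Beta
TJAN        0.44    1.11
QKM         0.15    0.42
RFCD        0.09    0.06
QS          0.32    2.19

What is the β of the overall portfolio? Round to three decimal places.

β_P = Σ w_i β_i = 0.44×1.11 + 0.15×0.42 + 0.09×0.06 + 0.32×2.19 = 1.2576

1.258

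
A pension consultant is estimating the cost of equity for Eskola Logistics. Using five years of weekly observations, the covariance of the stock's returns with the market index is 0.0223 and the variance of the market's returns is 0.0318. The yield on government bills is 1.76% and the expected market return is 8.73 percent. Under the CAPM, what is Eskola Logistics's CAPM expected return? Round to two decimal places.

β = Cov(R_i, R_m) / Var(R_m) = 0.0223 / 0.0318 = 0.7013
MRP = 8.73% − 1.76% = 6.97%
E(R) = R_f + β × MRP = 1.76% + 0.7013 × 6.97% = 6.65%

6.65%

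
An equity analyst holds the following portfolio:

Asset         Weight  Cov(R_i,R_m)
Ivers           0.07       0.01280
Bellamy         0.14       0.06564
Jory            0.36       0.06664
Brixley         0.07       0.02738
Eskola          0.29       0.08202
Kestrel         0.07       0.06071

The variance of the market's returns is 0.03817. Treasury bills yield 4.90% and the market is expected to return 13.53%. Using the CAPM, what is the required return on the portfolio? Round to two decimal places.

19.38%

β_Ivers = 0.01280 / 0.03817 = 0.3353
β_Bellamy = 0.06564 / 0.03817 = 1.7197
β_Jory = 0.06664 / 0.03817 = 1.7459
β_Brixley = 0.02738 / 0.03817 = 0.7173
β_Eskola = 0.08202 / 0.03817 = 2.1488
β_Kestrel = 0.06071 / 0.03817 = 1.5905
β_P = Σ w_i β_i = 0.07×0.3353 + 0.14×1.7197 + 0.36×1.7459 + 0.07×0.7173 + 0.29×2.1488 + 0.07×1.5905 = 1.6775
MRP = 13.53% − 4.90% = 8.63%
E(R_P) = R_f + β_P × MRP = 4.90% + 1.6775 × 8.63% = 19.38%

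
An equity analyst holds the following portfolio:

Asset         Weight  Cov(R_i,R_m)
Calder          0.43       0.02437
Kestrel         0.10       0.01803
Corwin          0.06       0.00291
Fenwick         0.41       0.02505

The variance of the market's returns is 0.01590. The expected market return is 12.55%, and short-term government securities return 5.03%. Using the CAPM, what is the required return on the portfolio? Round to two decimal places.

β_Calder = 0.02437 / 0.01590 = 1.5327
β_Kestrel = 0.01803 / 0.01590 = 1.1340
β_Corwin = 0.00291 / 0.01590 = 0.1830
β_Fenwick = 0.02505 / 0.01590 = 1.5755
β_P = Σ w_i β_i = 0.43×1.5327 + 0.10×1.1340 + 0.06×0.1830 + 0.41×1.5755 = 1.4294
MRP = 12.55% − 5.03% = 7.52%
E(R_P) = R_f + β_P × MRP = 5.03% + 1.4294 × 7.52% = 15.78%

15.78%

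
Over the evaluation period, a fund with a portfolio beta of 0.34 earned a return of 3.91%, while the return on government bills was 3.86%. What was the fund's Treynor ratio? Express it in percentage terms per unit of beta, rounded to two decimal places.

0.15%

Treynor = (R_P − R_f) / β_P = (3.91% − 3.86%) / 0.3400 = 0.05% / 0.3400 = 0.15%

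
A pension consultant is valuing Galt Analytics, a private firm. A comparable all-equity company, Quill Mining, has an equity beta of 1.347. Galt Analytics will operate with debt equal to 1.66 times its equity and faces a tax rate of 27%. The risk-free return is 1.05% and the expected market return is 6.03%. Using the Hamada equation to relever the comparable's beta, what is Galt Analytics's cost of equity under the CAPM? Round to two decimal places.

15.89%

β_L = β_U × [1 + (1 − t)(D/E)] = 1.347 × [1 + (1 − 0.27) × 1.66]
    = 1.347 × [1 + 0.73 × 1.66] = 1.347 × 2.2118 = 2.9793
MRP = 6.03% − 1.05% = 4.98%
E(R) = R_f + β_L × MRP = 1.05% + 2.9793 × 4.98% = 15.89%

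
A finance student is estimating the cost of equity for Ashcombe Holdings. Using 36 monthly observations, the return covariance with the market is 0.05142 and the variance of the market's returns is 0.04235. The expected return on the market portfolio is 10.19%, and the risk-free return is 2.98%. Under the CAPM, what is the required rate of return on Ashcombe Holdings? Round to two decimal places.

11.73%

β = Cov(R_i, R_m) / Var(R_m) = 0.05142 / 0.04235 = 1.2142
MRP = 10.19% − 2.98% = 7.21%
E(R) = R_f + β × MRP = 2.98% + 1.2142 × 7.21% = 11.73%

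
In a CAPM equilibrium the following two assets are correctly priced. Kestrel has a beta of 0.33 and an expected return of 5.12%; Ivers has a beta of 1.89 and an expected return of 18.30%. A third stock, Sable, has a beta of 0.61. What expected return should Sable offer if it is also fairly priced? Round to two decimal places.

7.49%

MRP (SML slope) = (18.30% − 5.12%) / (1.89 − 0.33) = 13.18% / 1.56 = 8.4487%
R_f (intercept) = 5.12% − 0.33 × 8.4487% = 2.3319%
E(R_Sable) = R_f + β × MRP = 2.3319% + 0.61 × 8.4487% = 7.49%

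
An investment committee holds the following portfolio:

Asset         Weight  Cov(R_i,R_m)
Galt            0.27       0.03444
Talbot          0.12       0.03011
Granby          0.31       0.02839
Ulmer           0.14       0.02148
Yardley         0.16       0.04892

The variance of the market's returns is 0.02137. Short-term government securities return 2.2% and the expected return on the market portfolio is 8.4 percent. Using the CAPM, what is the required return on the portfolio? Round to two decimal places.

11.64%

β_Galt = 0.03444 / 0.02137 = 1.6116
β_Talbot = 0.03011 / 0.02137 = 1.4090
β_Granby = 0.02839 / 0.02137 = 1.3285
β_Ulmer = 0.02148 / 0.02137 = 1.0051
β_Yardley = 0.04892 / 0.02137 = 2.2892
β_P = Σ w_i β_i = 0.27×1.6116 + 0.12×1.4090 + 0.31×1.3285 + 0.14×1.0051 + 0.16×2.2892 = 1.5230
MRP = 8.4% − 2.2% = 6.20%
E(R_P) = R_f + β_P × MRP = 2.2% + 1.5230 × 6.2% = 11.64%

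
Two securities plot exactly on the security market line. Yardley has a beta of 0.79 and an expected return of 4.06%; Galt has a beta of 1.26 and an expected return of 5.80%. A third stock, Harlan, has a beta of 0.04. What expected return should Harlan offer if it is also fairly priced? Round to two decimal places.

MRP (SML slope) = (5.80% − 4.06%) / (1.26 − 0.79) = 1.74% / 0.47 = 3.7021%
R_f (intercept) = 4.06% − 0.79 × 3.7021% = 1.1353%
E(R_Harlan) = R_f + β × MRP = 1.1353% + 0.04 × 3.7021% = 1.28%

1.28%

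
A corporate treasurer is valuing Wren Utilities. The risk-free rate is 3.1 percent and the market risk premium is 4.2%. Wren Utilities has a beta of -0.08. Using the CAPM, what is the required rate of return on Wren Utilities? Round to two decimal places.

E(R) = R_f + β × MRP = 3.1% + -0.08 × 4.2% = 2.76%

2.76%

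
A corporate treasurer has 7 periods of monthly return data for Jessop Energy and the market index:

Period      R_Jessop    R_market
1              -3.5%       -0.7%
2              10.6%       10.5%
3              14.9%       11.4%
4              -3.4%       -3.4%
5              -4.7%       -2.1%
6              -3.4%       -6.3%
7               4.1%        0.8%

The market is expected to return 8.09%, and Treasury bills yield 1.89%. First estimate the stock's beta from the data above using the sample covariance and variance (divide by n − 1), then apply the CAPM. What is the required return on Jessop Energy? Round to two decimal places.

8.67%

Mean R_i = (-3.5 + 10.6 + 14.9 − 3.4 − 4.7 − 3.4 + 4.1) / 7 = 2.0857%
Mean R_m = (-0.7 + 10.5 + 11.4 − 3.4 − 2.1 − 6.3 + 0.8) / 7 = 1.4571%
Σ(R_i − R̄_i)(R_m − R̄_m) = 308.4657  ⇒  Cov = 308.4657 / 6 = 51.4110
Σ(R_m − R̄_m)² = 282.1371  ⇒  Var(R_m) = 282.1371 / 6 = 47.0229
β = Cov / Var(R_m) = 51.4110 / 47.0229 = 1.0933
MRP = 8.09% − 1.89% = 6.20%
E(R) = R_f + β × MRP = 1.89% + 1.0933 × 6.20% = 8.67%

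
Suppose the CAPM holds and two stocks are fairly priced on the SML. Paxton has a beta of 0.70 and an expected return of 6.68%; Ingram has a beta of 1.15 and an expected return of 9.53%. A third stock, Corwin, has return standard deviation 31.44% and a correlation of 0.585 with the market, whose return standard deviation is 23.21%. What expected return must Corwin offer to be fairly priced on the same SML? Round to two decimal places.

MRP = (9.53% − 6.68%) / (1.15 − 0.70) = 6.3333%
R_f = 6.68% − 0.70 × 6.3333% = 2.2467%
β_Corwin = ρ·σ_i/σ_m = 0.585 × 31.44 / 23.21 = 0.7924
E(R_Corwin) = R_f + β × MRP = 2.2467% + 0.7924 × 6.3333% = 7.27%

7.27%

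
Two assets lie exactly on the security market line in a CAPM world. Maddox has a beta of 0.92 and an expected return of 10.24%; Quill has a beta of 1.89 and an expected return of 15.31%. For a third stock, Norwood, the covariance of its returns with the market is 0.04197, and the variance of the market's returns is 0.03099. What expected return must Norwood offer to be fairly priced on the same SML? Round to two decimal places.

MRP = (15.31% − 10.24%) / (1.89 − 0.92) = 5.2268%
R_f = 10.24% − 0.92 × 5.2268% = 5.4313%
β_Norwood = Cov / Var(R_m) = 0.04197 / 0.03099 = 1.3543
E(R_Norwood) = R_f + β × MRP = 5.4313% + 1.3543 × 5.2268% = 12.51%

12.51%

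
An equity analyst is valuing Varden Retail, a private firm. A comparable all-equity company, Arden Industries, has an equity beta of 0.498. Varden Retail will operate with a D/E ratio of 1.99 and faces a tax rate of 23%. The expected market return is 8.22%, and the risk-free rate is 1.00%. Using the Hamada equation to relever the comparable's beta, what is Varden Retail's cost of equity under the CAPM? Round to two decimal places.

10.11%

β_L = β_U × [1 + (1 − t)(D/E)] = 0.498 × [1 + (1 − 0.23) × 1.99]
    = 0.498 × [1 + 0.77 × 1.99] = 0.498 × 2.5323 = 1.2611
MRP = 8.22% − 1.00% = 7.22%
E(R) = R_f + β_L × MRP = 1.00% + 1.2611 × 7.22% = 10.11%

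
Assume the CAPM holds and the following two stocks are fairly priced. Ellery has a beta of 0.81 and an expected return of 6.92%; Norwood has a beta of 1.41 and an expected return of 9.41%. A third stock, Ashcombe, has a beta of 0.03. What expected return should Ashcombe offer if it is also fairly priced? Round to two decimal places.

3.68%

MRP (SML slope) = (9.41% − 6.92%) / (1.41 − 0.81) = 2.49% / 0.60 = 4.1500%
R_f (intercept) = 6.92% − 0.81 × 4.1500% = 3.5585%
E(R_Ashcombe) = R_f + β × MRP = 3.5585% + 0.03 × 4.1500% = 3.68%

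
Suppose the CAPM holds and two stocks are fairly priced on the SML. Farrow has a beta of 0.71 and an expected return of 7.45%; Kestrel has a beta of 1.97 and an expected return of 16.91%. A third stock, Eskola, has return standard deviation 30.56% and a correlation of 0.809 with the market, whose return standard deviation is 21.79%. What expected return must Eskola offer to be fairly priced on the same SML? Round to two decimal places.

MRP = (16.91% − 7.45%) / (1.97 − 0.71) = 7.5079%
R_f = 7.45% − 0.71 × 7.5079% = 2.1194%
β_Eskola = ρ·σ_i/σ_m = 0.809 × 30.56 / 21.79 = 1.1346
E(R_Eskola) = R_f + β × MRP = 2.1194% + 1.1346 × 7.5079% = 10.64%

10.64%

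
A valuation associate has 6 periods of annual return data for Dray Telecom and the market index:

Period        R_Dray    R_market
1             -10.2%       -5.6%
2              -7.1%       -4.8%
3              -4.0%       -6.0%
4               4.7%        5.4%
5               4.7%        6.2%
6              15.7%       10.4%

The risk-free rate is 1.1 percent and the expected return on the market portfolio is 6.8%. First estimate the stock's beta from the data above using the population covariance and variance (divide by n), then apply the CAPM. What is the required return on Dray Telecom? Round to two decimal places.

8.30%

Mean R_i = (-10.2 − 7.1 − 4.0 + 4.7 + 4.7 + 15.7) / 6 = 0.6333%
Mean R_m = (-5.6 − 4.8 − 6.0 + 5.4 + 6.2 + 10.4) / 6 = 0.9333%
Σ(R_i − R̄_i)(R_m − R̄_m) = 329.4533  ⇒  Cov = 329.4533 / 6 = 54.9089
Σ(R_m − R̄_m)² = 260.9333  ⇒  Var(R_m) = 260.9333 / 6 = 43.4889
β = Cov / Var(R_m) = 54.9089 / 43.4889 = 1.2626
MRP = 6.8% − 1.1% = 5.70%
E(R) = R_f + β × MRP = 1.1% + 1.2626 × 5.7% = 8.30%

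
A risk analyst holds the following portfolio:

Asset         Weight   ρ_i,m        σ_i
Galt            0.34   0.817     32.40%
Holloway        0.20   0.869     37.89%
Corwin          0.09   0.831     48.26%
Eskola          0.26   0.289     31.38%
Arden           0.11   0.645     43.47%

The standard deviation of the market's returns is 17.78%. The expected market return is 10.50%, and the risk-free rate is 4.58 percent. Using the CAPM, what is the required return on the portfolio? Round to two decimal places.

12.78%

β_Galt = 0.817 × 32.40% / 17.78% = 1.4888
β_Holloway = 0.869 × 37.89% / 17.78% = 1.8519
β_Corwin = 0.831 × 48.26% / 17.78% = 2.2556
β_Eskola = 0.289 × 31.38% / 17.78% = 0.5101
β_Arden = 0.645 × 43.47% / 17.78% = 1.5769
β_P = Σ w_i β_i = 0.34×1.4888 + 0.20×1.8519 + 0.09×2.2556 + 0.26×0.5101 + 0.11×1.5769 = 1.3857
MRP = 10.50% − 4.58% = 5.92%
E(R_P) = R_f + β_P × MRP = 4.58% + 1.3857 × 5.92% = 12.78%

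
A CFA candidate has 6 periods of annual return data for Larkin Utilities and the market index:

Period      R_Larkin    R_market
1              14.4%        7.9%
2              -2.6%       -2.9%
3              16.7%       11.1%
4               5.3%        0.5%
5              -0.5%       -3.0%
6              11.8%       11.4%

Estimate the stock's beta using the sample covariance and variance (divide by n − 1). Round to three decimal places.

1.124

Mean R_i = (14.4 − 2.6 + 16.7 + 5.3 − 0.5 + 11.8) / 6 = 7.5167%
Mean R_m = (7.9 − 2.9 + 11.1 + 0.5 − 3.0 + 11.4) / 6 = 4.1667%
Σ(R_i − R̄_i)(R_m − R̄_m) = 257.4233  ⇒  Cov = 257.4233 / 5 = 51.4847
Σ(R_m − R̄_m)² = 229.0733  ⇒  Var(R_m) = 229.0733 / 5 = 45.8147
β = Cov / Var(R_m) = 51.4847 / 45.8147 = 1.1238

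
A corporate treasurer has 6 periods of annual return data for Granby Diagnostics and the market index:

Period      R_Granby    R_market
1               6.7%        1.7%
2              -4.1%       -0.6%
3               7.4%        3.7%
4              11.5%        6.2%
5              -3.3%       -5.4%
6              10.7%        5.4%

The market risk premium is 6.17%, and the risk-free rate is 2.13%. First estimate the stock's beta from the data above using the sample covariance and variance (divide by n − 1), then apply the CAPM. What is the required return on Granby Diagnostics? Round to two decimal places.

Mean R_i = (6.7 − 4.1 + 7.4 + 11.5 − 3.3 + 10.7) / 6 = 4.8167%
Mean R_m = (1.7 − 0.6 + 3.7 + 6.2 − 5.4 + 5.4) / 6 = 1.8333%
Σ(R_i − R̄_i)(R_m − R̄_m) = 135.1467  ⇒  Cov = 135.1467 / 5 = 27.0293
Σ(R_m − R̄_m)² = 93.5333  ⇒  Var(R_m) = 93.5333 / 5 = 18.7067
β = Cov / Var(R_m) = 27.0293 / 18.7067 = 1.4449
E(R) = R_f + β × MRP = 2.13% + 1.4449 × 6.17% = 11.05%

11.05%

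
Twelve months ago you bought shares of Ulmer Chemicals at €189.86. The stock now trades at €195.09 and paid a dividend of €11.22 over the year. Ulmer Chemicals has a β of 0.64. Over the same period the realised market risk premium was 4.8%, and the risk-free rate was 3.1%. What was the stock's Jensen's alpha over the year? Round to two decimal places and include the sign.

Realised HPR = (P1 + D1 − P0) / P0 = (195.09 + 11.22 − 189.86) / 189.86 = 16.45 / 189.86 = 8.6643%
CAPM required = R_f + β·MRP = 3.1% + 0.64 × 4.8% = 6.1720%
α = realised − required = 8.6643% − 6.1720% = +2.49%

+2.49%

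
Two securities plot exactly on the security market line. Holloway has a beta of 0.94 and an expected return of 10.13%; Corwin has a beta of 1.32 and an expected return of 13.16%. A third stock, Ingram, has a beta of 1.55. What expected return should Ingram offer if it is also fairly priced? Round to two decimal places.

14.99%

MRP (SML slope) = (13.16% − 10.13%) / (1.32 − 0.94) = 3.03% / 0.38 = 7.9737%
R_f (intercept) = 10.13% − 0.94 × 7.9737% = 2.6347%
E(R_Ingram) = R_f + β × MRP = 2.6347% + 1.55 × 7.9737% = 14.99%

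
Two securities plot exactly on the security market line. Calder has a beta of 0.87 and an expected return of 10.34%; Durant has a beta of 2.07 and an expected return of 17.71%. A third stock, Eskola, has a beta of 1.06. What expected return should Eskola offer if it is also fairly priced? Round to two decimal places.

11.51%

MRP (SML slope) = (17.71% − 10.34%) / (2.07 − 0.87) = 7.37% / 1.20 = 6.1417%
R_f (intercept) = 10.34% − 0.87 × 6.1417% = 4.9967%
E(R_Eskola) = R_f + β × MRP = 4.9967% + 1.06 × 6.1417% = 11.51%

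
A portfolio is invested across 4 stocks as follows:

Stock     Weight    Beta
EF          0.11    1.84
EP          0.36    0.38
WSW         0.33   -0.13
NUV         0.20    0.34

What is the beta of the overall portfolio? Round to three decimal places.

0.364

β_P = Σ w_i β_i = 0.11×1.84 + 0.36×0.38 + 0.33×-0.13 + 0.20×0.34 = 0.3643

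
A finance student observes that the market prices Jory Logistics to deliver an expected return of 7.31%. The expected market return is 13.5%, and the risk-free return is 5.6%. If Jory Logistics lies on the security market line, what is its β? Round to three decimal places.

MRP = 13.5% − 5.6% = 7.90%
β = (E(R) − R_f) / MRP = (7.31% − 5.6%) / 7.9% = 1.71% / 7.9% = 0.216

0.216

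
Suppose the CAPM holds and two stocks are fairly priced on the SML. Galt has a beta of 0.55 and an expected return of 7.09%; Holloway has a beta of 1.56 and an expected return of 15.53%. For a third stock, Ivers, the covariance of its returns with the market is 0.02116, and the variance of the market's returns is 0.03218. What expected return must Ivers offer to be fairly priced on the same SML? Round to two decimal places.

MRP = (15.53% − 7.09%) / (1.56 − 0.55) = 8.3564%
R_f = 7.09% − 0.55 × 8.3564% = 2.4940%
β_Ivers = Cov / Var(R_m) = 0.02116 / 0.03218 = 0.6576
E(R_Ivers) = R_f + β × MRP = 2.4940% + 0.6576 × 8.3564% = 7.99%

7.99%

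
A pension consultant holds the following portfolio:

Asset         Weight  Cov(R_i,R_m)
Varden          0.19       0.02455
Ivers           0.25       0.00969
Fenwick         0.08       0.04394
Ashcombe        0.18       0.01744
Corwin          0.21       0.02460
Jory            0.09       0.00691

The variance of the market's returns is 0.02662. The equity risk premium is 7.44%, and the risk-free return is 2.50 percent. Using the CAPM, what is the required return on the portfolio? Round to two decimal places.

β_Varden = 0.02455 / 0.02662 = 0.9222
β_Ivers = 0.00969 / 0.02662 = 0.3640
β_Fenwick = 0.04394 / 0.02662 = 1.6506
β_Ashcombe = 0.01744 / 0.02662 = 0.6551
β_Corwin = 0.02460 / 0.02662 = 0.9241
β_Jory = 0.00691 / 0.02662 = 0.2596
β_P = Σ w_i β_i = 0.19×0.9222 + 0.25×0.3640 + 0.08×1.6506 + 0.18×0.6551 + 0.21×0.9241 + 0.09×0.2596 = 0.7336
E(R_P) = R_f + β_P × MRP = 2.50% + 0.7336 × 7.44% = 7.96%

7.96%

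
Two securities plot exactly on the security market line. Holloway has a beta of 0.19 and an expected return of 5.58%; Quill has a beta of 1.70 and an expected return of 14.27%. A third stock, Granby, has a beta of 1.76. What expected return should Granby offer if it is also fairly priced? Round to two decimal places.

14.62%

MRP (SML slope) = (14.27% − 5.58%) / (1.70 − 0.19) = 8.69% / 1.51 = 5.7550%
R_f (intercept) = 5.58% − 0.19 × 5.7550% = 4.4866%
E(R_Granby) = R_f + β × MRP = 4.4866% + 1.76 × 5.7550% = 14.62%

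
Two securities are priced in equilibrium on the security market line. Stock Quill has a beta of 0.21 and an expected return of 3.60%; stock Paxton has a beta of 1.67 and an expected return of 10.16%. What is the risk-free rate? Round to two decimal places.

2.66%

Both satisfy E(R) = R_f + β·MRP, so the slope of the SML is
MRP = (10.16% − 3.60%) / (1.67 − 0.21) = 6.56% / 1.46 = 4.4932%
R_f = E(R_Quill) − β_Quill·MRP = 3.60% − 0.21 × 4.4932% = 2.6564%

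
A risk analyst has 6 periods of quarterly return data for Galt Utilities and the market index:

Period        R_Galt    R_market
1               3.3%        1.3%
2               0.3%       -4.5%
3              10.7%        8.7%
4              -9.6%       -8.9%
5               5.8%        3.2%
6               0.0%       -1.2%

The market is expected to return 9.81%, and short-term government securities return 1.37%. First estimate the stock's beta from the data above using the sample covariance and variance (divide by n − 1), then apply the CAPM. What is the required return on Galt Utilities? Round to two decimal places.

10.45%

Mean R_i = (3.3 + 0.3 + 10.7 − 9.6 + 5.8 + 0.0) / 6 = 1.7500%
Mean R_m = (1.3 − 4.5 + 8.7 − 8.9 + 3.2 − 1.2) / 6 = -0.2333%
Σ(R_i − R̄_i)(R_m − R̄_m) = 202.4800  ⇒  Cov = 202.4800 / 5 = 40.4960
Σ(R_m − R̄_m)² = 188.1933  ⇒  Var(R_m) = 188.1933 / 5 = 37.6387
β = Cov / Var(R_m) = 40.4960 / 37.6387 = 1.0759
MRP = 9.81% − 1.37% = 8.44%
E(R) = R_f + β × MRP = 1.37% + 1.0759 × 8.44% = 10.45%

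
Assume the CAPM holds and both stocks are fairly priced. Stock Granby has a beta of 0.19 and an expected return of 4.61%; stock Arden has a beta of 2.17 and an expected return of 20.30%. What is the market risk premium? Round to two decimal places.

Both satisfy E(R) = R_f + β·MRP, so the slope of the SML is
MRP = (20.30% − 4.61%) / (2.17 − 0.19) = 15.69% / 1.98 = 7.9242%

7.92%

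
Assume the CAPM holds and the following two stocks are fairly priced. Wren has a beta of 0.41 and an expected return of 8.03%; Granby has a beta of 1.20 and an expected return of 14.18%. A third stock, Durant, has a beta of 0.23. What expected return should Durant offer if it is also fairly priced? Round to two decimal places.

MRP (SML slope) = (14.18% − 8.03%) / (1.20 − 0.41) = 6.15% / 0.79 = 7.7848%
R_f (intercept) = 8.03% − 0.41 × 7.7848% = 4.8382%
E(R_Durant) = R_f + β × MRP = 4.8382% + 0.23 × 7.7848% = 6.63%

6.63%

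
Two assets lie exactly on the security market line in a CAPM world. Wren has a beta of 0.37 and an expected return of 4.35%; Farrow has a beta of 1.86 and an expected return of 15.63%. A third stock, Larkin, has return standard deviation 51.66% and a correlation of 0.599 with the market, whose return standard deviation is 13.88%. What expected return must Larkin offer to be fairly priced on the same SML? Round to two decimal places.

MRP = (15.63% − 4.35%) / (1.86 − 0.37) = 7.5705%
R_f = 4.35% − 0.37 × 7.5705% = 1.5489%
β_Larkin = ρ·σ_i/σ_m = 0.599 × 51.66 / 13.88 = 2.2294
E(R_Larkin) = R_f + β × MRP = 1.5489% + 2.2294 × 7.5705% = 18.43%

18.43%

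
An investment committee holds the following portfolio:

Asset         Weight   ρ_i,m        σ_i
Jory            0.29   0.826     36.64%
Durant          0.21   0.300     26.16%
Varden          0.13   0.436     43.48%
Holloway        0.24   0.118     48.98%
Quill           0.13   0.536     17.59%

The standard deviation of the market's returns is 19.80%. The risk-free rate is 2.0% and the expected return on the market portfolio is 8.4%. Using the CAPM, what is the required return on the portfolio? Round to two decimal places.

7.01%

β_Jory = 0.826 × 36.64% / 19.80% = 1.5285
β_Durant = 0.300 × 26.16% / 19.80% = 0.3964
β_Varden = 0.436 × 43.48% / 19.80% = 0.9574
β_Holloway = 0.118 × 48.98% / 19.80% = 0.2919
β_Quill = 0.536 × 17.59% / 19.80% = 0.4762
β_P = Σ w_i β_i = 0.29×1.5285 + 0.21×0.3964 + 0.13×0.9574 + 0.24×0.2919 + 0.13×0.4762 = 0.7829
MRP = 8.4% − 2.0% = 6.40%
E(R_P) = R_f + β_P × MRP = 2.0% + 0.7829 × 6.4% = 7.01%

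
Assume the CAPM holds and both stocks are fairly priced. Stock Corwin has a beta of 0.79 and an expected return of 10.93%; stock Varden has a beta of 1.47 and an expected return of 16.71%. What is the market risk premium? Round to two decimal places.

8.50%

Both satisfy E(R) = R_f + β·MRP, so the slope of the SML is
MRP = (16.71% − 10.93%) / (1.47 − 0.79) = 5.78% / 0.68 = 8.5000%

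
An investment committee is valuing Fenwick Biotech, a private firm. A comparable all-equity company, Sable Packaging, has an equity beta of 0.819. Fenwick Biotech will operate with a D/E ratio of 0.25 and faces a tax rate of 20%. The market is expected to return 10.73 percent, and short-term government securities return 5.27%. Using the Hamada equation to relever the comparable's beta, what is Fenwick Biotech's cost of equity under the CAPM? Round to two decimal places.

β_L = β_U × [1 + (1 − t)(D/E)] = 0.819 × [1 + (1 − 0.20) × 0.25]
    = 0.819 × [1 + 0.80 × 0.25] = 0.819 × 1.2000 = 0.9828
MRP = 10.73% − 5.27% = 5.46%
E(R) = R_f + β_L × MRP = 5.27% + 0.9828 × 5.46% = 10.64%

10.64%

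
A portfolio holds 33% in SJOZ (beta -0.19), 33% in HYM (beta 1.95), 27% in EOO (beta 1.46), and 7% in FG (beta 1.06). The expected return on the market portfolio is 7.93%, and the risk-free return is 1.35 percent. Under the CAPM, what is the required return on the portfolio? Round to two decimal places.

β_P = Σ w_i β_i = 0.33×-0.19 + 0.33×1.95 + 0.27×1.46 + 0.07×1.06 = 1.0492
MRP = 7.93% − 1.35% = 6.58%
E(R_P) = R_f + β_P × MRP = 1.35% + 1.0492 × 6.58% = 8.25%

8.25%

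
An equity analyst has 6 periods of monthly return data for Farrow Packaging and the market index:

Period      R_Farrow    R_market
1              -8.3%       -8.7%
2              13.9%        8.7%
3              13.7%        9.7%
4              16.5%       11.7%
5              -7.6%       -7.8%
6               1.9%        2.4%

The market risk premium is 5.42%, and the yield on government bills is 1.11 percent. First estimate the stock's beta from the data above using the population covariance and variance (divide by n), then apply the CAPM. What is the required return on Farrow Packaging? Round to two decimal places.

Mean R_i = (-8.3 + 13.9 + 13.7 + 16.5 − 7.6 + 1.9) / 6 = 5.0167%
Mean R_m = (-8.7 + 8.7 + 9.7 + 11.7 − 7.8 + 2.4) / 6 = 2.6667%
Σ(R_i − R̄_i)(R_m − R̄_m) = 502.6533  ⇒  Cov = 502.6533 / 6 = 83.7756
Σ(R_m − R̄_m)² = 406.2933  ⇒  Var(R_m) = 406.2933 / 6 = 67.7156
β = Cov / Var(R_m) = 83.7756 / 67.7156 = 1.2372
E(R) = R_f + β × MRP = 1.11% + 1.2372 × 5.42% = 7.82%

7.82%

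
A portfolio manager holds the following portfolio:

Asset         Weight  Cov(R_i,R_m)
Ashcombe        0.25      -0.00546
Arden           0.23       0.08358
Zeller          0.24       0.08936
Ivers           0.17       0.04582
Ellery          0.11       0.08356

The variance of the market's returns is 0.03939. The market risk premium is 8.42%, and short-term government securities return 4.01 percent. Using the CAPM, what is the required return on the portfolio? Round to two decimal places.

β_Ashcombe = -0.00546 / 0.03939 = -0.1386
β_Arden = 0.08358 / 0.03939 = 2.1219
β_Zeller = 0.08936 / 0.03939 = 2.2686
β_Ivers = 0.04582 / 0.03939 = 1.1632
β_Ellery = 0.08356 / 0.03939 = 2.1214
β_P = Σ w_i β_i = 0.25×-0.1386 + 0.23×2.1219 + 0.24×2.2686 + 0.17×1.1632 + 0.11×2.1214 = 1.4289
E(R_P) = R_f + β_P × MRP = 4.01% + 1.4289 × 8.42% = 16.04%

16.04%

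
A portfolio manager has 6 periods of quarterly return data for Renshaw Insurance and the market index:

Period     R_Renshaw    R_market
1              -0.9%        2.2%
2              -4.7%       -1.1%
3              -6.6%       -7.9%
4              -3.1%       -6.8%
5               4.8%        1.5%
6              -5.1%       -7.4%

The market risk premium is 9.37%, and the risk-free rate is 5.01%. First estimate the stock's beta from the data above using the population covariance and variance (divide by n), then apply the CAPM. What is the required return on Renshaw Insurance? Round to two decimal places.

Mean R_i = (-0.9 − 4.7 − 6.6 − 3.1 + 4.8 − 5.1) / 6 = -2.6000%
Mean R_m = (2.2 − 1.1 − 7.9 − 6.8 + 1.5 − 7.4) / 6 = -3.2500%
Σ(R_i − R̄_i)(R_m − R̄_m) = 70.6500  ⇒  Cov = 70.6500 / 6 = 11.7750
Σ(R_m − R̄_m)² = 108.3350  ⇒  Var(R_m) = 108.3350 / 6 = 18.0558
β = Cov / Var(R_m) = 11.7750 / 18.0558 = 0.6521
E(R) = R_f + β × MRP = 5.01% + 0.6521 × 9.37% = 11.12%

11.12%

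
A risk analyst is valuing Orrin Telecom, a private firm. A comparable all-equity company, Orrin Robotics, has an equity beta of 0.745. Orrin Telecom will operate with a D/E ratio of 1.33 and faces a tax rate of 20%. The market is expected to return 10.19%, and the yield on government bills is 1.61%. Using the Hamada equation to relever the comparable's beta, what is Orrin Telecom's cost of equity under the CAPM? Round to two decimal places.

β_L = β_U × [1 + (1 − t)(D/E)] = 0.745 × [1 + (1 − 0.20) × 1.33]
    = 0.745 × [1 + 0.80 × 1.33] = 0.745 × 2.0640 = 1.5377
MRP = 10.19% − 1.61% = 8.58%
E(R) = R_f + β_L × MRP = 1.61% + 1.5377 × 8.58% = 14.80%

14.80%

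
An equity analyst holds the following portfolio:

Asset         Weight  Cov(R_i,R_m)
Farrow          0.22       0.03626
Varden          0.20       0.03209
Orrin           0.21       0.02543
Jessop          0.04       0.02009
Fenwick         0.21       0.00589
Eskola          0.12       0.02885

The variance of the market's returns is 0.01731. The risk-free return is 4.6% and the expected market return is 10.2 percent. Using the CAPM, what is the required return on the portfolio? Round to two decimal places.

12.76%

β_Farrow = 0.03626 / 0.01731 = 2.0947
β_Varden = 0.03209 / 0.01731 = 1.8538
β_Orrin = 0.02543 / 0.01731 = 1.4691
β_Jessop = 0.02009 / 0.01731 = 1.1606
β_Fenwick = 0.00589 / 0.01731 = 0.3403
β_Eskola = 0.02885 / 0.01731 = 1.6667
β_P = Σ w_i β_i = 0.22×2.0947 + 0.20×1.8538 + 0.21×1.4691 + 0.04×1.1606 + 0.21×0.3403 + 0.12×1.6667 = 1.4580
MRP = 10.2% − 4.6% = 5.60%
E(R_P) = R_f + β_P × MRP = 4.6% + 1.4580 × 5.6% = 12.76%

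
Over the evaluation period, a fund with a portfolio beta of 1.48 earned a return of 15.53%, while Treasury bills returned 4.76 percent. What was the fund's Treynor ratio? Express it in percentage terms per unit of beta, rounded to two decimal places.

7.28%

Treynor = (R_P − R_f) / β_P = (15.53% − 4.76%) / 1.4800 = 10.77% / 1.4800 = 7.28%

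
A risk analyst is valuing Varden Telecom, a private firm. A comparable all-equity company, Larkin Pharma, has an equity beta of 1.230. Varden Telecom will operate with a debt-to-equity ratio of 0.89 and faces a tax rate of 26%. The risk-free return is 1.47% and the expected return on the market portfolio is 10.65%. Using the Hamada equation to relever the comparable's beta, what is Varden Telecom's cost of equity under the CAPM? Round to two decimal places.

β_L = β_U × [1 + (1 − t)(D/E)] = 1.230 × [1 + (1 − 0.26) × 0.89]
    = 1.230 × [1 + 0.74 × 0.89] = 1.230 × 1.6586 = 2.0401
MRP = 10.65% − 1.47% = 9.18%
E(R) = R_f + β_L × MRP = 1.47% + 2.0401 × 9.18% = 20.20%

20.20%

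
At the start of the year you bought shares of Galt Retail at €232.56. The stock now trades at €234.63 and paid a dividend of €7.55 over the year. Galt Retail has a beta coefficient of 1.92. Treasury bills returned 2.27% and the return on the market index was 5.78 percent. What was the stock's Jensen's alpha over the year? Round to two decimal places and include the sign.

Realised HPR = (P1 + D1 − P0) / P0 = (234.63 + 7.55 − 232.56) / 232.56 = 9.62 / 232.56 = 4.1366%
MRP = 5.78% − 2.27% = 3.51%
CAPM required = R_f + β·MRP = 2.27% + 1.92 × 3.51% = 9.0092%
α = realised − required = 4.1366% − 9.0092% = -4.87%

-4.87%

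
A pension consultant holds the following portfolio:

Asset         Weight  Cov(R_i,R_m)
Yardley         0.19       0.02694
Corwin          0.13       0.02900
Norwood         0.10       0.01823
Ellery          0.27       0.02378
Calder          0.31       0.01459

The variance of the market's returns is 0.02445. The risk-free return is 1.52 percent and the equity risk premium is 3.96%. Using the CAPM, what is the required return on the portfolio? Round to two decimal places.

β_Yardley = 0.02694 / 0.02445 = 1.1018
β_Corwin = 0.02900 / 0.02445 = 1.1861
β_Norwood = 0.01823 / 0.02445 = 0.7456
β_Ellery = 0.02378 / 0.02445 = 0.9726
β_Calder = 0.01459 / 0.02445 = 0.5967
β_P = Σ w_i β_i = 0.19×1.1018 + 0.13×1.1861 + 0.10×0.7456 + 0.27×0.9726 + 0.31×0.5967 = 0.8857
E(R_P) = R_f + β_P × MRP = 1.52% + 0.8857 × 3.96% = 5.03%

5.03%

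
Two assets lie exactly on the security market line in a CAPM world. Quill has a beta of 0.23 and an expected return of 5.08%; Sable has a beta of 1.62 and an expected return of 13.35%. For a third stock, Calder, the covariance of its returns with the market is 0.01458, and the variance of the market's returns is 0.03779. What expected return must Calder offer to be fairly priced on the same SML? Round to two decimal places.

6.01%

MRP = (13.35% − 5.08%) / (1.62 − 0.23) = 5.9496%
R_f = 5.08% − 0.23 × 5.9496% = 3.7116%
β_Calder = Cov / Var(R_m) = 0.01458 / 0.03779 = 0.3858
E(R_Calder) = R_f + β × MRP = 3.7116% + 0.3858 × 5.9496% = 6.01%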